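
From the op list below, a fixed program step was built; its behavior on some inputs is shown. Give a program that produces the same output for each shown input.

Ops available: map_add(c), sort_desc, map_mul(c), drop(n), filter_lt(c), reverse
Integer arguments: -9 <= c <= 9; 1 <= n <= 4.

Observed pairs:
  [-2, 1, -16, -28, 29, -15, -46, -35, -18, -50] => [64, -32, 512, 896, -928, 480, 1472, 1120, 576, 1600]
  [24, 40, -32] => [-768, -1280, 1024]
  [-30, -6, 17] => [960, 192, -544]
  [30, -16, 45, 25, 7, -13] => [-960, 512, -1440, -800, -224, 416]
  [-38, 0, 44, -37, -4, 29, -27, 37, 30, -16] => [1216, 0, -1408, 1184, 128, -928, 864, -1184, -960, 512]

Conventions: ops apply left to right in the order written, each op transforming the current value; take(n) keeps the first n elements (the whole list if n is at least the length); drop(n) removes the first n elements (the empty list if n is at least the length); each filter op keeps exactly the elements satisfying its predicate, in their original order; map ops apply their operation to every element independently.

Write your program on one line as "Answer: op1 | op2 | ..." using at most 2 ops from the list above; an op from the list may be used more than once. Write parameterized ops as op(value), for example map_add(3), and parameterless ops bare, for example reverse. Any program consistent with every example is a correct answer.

map_mul(-4) | map_mul(8)

Check, running the answer program on each example:
  [-2, 1, -16, -28, 29, -15, -46, -35, -18, -50] -> [8, -4, 64, 112, -116, 60, 184, 140, 72, 200] -> [64, -32, 512, 896, -928, 480, 1472, 1120, 576, 1600]
  [24, 40, -32] -> [-96, -160, 128] -> [-768, -1280, 1024]
  [-30, -6, 17] -> [120, 24, -68] -> [960, 192, -544]
  [30, -16, 45, 25, 7, -13] -> [-120, 64, -180, -100, -28, 52] -> [-960, 512, -1440, -800, -224, 416]
  [-38, 0, 44, -37, -4, 29, -27, 37, 30, -16] -> [152, 0, -176, 148, 16, -116, 108, -148, -120, 64] -> [1216, 0, -1408, 1184, 128, -928, 864, -1184, -960, 512]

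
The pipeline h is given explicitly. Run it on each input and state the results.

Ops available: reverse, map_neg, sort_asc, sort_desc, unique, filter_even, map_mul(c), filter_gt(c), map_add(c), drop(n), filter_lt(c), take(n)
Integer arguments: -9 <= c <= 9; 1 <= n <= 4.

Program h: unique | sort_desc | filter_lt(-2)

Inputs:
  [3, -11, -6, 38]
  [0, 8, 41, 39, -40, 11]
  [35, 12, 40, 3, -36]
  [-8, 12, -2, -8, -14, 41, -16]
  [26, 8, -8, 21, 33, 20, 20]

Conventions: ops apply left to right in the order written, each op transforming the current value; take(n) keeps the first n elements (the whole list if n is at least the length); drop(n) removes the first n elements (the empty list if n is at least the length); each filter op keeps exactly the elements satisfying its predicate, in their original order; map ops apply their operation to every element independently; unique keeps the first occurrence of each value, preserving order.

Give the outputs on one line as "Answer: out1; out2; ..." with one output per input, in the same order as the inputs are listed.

Execution, op by op:
  [3, -11, -6, 38] -> [3, -11, -6, 38] -> [38, 3, -6, -11] -> [-6, -11]
  [0, 8, 41, 39, -40, 11] -> [0, 8, 41, 39, -40, 11] -> [41, 39, 11, 8, 0, -40] -> [-40]
  [35, 12, 40, 3, -36] -> [35, 12, 40, 3, -36] -> [40, 35, 12, 3, -36] -> [-36]
  [-8, 12, -2, -8, -14, 41, -16] -> [-8, 12, -2, -14, 41, -16] -> [41, 12, -2, -8, -14, -16] -> [-8, -14, -16]
  [26, 8, -8, 21, 33, 20, 20] -> [26, 8, -8, 21, 33, 20] -> [33, 26, 21, 20, 8, -8] -> [-8]

[-6, -11]; [-40]; [-36]; [-8, -14, -16]; [-8]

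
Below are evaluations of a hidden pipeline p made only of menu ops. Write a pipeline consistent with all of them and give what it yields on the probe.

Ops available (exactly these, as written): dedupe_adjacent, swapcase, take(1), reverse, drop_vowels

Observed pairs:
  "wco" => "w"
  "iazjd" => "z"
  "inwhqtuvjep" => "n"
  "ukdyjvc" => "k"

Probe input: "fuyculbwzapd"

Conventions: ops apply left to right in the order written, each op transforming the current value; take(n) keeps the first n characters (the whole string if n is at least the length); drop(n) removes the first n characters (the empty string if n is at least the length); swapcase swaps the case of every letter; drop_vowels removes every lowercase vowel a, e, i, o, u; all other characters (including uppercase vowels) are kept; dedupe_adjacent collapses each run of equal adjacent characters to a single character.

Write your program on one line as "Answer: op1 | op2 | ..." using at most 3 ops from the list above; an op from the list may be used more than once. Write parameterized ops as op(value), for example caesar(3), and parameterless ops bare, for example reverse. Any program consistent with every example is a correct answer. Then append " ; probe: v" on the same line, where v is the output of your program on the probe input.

drop_vowels | take(1) ; probe: "f"

Check, running the answer program on each example:
  "wco" -> "wc" -> "w"
  "iazjd" -> "zjd" -> "z"
  "inwhqtuvjep" -> "nwhqtvjp" -> "n"
  "ukdyjvc" -> "kdyjvc" -> "k"
  probe: "fuyculbwzapd" -> "fyclbwzpd" -> "f"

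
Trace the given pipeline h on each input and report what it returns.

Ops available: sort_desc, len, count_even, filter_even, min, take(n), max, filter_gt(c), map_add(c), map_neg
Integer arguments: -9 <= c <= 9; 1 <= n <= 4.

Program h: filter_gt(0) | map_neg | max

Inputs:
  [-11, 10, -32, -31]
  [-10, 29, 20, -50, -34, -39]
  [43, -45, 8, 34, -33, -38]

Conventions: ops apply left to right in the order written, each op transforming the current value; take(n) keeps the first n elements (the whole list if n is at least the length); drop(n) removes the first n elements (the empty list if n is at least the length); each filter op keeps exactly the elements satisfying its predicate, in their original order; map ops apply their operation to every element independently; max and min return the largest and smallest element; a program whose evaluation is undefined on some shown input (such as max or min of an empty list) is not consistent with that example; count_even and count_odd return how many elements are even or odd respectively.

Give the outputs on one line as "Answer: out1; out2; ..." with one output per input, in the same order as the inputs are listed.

Execution, op by op:
  [-11, 10, -32, -31] -> [10] -> [-10] -> -10
  [-10, 29, 20, -50, -34, -39] -> [29, 20] -> [-29, -20] -> -20
  [43, -45, 8, 34, -33, -38] -> [43, 8, 34] -> [-43, -8, -34] -> -8

-10; -20; -8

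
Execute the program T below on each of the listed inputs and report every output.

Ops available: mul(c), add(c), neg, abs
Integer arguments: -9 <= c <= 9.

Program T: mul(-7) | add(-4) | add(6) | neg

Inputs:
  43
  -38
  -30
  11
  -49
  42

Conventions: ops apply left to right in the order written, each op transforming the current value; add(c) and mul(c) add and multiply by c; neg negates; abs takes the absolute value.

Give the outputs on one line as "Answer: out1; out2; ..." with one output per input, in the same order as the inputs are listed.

299; -268; -212; 75; -345; 292

Execution, op by op:
  43 -> -301 -> -305 -> -299 -> 299
  -38 -> 266 -> 262 -> 268 -> -268
  -30 -> 210 -> 206 -> 212 -> -212
  11 -> -77 -> -81 -> -75 -> 75
  -49 -> 343 -> 339 -> 345 -> -345
  42 -> -294 -> -298 -> -292 -> 292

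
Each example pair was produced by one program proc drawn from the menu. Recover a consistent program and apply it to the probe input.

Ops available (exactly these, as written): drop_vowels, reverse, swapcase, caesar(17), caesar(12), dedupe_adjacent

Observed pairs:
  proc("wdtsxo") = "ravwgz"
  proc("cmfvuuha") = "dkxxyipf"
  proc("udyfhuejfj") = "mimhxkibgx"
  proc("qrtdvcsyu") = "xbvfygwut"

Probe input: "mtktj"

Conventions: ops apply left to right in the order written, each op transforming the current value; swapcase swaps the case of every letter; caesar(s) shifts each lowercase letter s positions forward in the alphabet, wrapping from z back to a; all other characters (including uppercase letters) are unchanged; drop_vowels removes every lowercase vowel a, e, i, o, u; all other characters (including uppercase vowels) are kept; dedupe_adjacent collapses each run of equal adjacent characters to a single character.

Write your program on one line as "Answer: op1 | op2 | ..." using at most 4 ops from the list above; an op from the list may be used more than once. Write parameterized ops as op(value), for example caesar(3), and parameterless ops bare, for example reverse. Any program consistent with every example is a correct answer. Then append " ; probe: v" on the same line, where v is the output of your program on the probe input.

caesar(17) | reverse | caesar(12) ; probe: "mwnwp"

Check, running the answer program on each example:
  "wdtsxo" -> "nukjof" -> "fojkun" -> "ravwgz"
  "cmfvuuha" -> "tdwmllyr" -> "ryllmwdt" -> "dkxxyipf"
  "udyfhuejfj" -> "lupwylvawa" -> "awavlywpul" -> "mimhxkibgx"
  "qrtdvcsyu" -> "hikumtjpl" -> "lpjtmukih" -> "xbvfygwut"
  probe: "mtktj" -> "dkbka" -> "akbkd" -> "mwnwp"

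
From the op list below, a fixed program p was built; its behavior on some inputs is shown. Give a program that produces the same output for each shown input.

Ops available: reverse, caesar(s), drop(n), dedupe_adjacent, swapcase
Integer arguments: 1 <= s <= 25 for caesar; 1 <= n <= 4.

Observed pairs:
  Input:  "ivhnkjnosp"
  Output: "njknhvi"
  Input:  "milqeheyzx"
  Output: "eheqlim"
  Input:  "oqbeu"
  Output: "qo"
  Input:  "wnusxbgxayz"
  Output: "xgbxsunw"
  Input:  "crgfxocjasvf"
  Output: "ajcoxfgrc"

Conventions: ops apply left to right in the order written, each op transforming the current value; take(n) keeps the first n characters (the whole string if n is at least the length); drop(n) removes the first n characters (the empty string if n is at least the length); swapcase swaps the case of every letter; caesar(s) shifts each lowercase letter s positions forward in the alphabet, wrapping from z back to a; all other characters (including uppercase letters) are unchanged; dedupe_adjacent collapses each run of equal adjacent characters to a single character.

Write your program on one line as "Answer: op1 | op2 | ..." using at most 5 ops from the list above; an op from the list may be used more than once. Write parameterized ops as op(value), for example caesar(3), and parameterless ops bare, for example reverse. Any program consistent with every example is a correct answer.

swapcase | reverse | drop(1) | swapcase | drop(2)

Check, running the answer program on each example:
  "ivhnkjnosp" -> "IVHNKJNOSP" -> "PSONJKNHVI" -> "SONJKNHVI" -> "sonjknhvi" -> "njknhvi"
  "milqeheyzx" -> "MILQEHEYZX" -> "XZYEHEQLIM" -> "ZYEHEQLIM" -> "zyeheqlim" -> "eheqlim"
  "oqbeu" -> "OQBEU" -> "UEBQO" -> "EBQO" -> "ebqo" -> "qo"
  "wnusxbgxayz" -> "WNUSXBGXAYZ" -> "ZYAXGBXSUNW" -> "YAXGBXSUNW" -> "yaxgbxsunw" -> "xgbxsunw"
  "crgfxocjasvf" -> "CRGFXOCJASVF" -> "FVSAJCOXFGRC" -> "VSAJCOXFGRC" -> "vsajcoxfgrc" -> "ajcoxfgrc"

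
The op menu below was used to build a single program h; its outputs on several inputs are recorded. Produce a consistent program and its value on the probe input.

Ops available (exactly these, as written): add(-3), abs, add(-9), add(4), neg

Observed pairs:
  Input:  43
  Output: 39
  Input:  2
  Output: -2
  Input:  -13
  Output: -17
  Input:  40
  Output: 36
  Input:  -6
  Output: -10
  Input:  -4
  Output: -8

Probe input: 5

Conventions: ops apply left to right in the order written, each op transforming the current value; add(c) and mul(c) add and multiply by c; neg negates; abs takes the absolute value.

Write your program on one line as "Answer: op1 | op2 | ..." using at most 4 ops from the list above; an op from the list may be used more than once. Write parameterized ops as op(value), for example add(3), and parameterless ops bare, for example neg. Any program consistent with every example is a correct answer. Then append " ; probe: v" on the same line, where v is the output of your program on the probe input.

neg | add(4) | neg ; probe: 1

Check, running the answer program on each example:
  43 -> -43 -> -39 -> 39
  2 -> -2 -> 2 -> -2
  -13 -> 13 -> 17 -> -17
  40 -> -40 -> -36 -> 36
  -6 -> 6 -> 10 -> -10
  -4 -> 4 -> 8 -> -8
  probe: 5 -> -5 -> -1 -> 1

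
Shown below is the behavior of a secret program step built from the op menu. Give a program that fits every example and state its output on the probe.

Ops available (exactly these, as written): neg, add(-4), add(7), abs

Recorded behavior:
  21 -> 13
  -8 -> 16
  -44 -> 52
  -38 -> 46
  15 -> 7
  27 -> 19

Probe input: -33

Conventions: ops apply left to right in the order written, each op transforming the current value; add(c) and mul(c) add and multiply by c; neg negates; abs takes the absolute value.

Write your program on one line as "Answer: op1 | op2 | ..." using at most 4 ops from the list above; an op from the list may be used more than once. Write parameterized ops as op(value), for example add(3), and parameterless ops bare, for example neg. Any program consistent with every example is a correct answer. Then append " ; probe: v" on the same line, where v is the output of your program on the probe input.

add(-4) | add(-4) | abs ; probe: 41

Check, running the answer program on each example:
  21 -> 17 -> 13 -> 13
  -8 -> -12 -> -16 -> 16
  -44 -> -48 -> -52 -> 52
  -38 -> -42 -> -46 -> 46
  15 -> 11 -> 7 -> 7
  27 -> 23 -> 19 -> 19
  probe: -33 -> -37 -> -41 -> 41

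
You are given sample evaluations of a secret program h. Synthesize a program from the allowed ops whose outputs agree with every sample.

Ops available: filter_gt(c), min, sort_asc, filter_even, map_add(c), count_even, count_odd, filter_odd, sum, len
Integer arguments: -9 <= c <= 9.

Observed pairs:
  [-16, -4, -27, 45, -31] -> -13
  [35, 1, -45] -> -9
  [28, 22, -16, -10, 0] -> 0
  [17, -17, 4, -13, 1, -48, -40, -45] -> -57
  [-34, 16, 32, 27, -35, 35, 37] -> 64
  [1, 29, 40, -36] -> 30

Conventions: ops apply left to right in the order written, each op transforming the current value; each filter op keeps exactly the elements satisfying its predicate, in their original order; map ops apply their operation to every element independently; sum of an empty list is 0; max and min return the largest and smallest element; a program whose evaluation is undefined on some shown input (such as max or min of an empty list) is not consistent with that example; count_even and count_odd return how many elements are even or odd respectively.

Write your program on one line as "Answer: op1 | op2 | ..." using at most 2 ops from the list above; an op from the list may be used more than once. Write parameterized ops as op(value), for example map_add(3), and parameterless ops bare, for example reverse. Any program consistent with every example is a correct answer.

filter_odd | sum

Check, running the answer program on each example:
  [-16, -4, -27, 45, -31] -> [-27, 45, -31] -> -13
  [35, 1, -45] -> [35, 1, -45] -> -9
  [28, 22, -16, -10, 0] -> [] -> 0
  [17, -17, 4, -13, 1, -48, -40, -45] -> [17, -17, -13, 1, -45] -> -57
  [-34, 16, 32, 27, -35, 35, 37] -> [27, -35, 35, 37] -> 64
  [1, 29, 40, -36] -> [1, 29] -> 30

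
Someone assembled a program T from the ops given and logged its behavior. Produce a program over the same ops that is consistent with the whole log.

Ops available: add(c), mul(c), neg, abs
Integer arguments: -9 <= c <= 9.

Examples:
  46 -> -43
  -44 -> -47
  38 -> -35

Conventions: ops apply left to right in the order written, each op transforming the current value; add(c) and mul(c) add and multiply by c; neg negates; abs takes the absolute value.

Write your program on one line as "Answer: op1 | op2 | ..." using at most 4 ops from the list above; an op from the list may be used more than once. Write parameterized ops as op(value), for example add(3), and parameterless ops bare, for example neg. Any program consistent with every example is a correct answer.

neg | add(3) | abs | neg

Check, running the answer program on each example:
  46 -> -46 -> -43 -> 43 -> -43
  -44 -> 44 -> 47 -> 47 -> -47
  38 -> -38 -> -35 -> 35 -> -35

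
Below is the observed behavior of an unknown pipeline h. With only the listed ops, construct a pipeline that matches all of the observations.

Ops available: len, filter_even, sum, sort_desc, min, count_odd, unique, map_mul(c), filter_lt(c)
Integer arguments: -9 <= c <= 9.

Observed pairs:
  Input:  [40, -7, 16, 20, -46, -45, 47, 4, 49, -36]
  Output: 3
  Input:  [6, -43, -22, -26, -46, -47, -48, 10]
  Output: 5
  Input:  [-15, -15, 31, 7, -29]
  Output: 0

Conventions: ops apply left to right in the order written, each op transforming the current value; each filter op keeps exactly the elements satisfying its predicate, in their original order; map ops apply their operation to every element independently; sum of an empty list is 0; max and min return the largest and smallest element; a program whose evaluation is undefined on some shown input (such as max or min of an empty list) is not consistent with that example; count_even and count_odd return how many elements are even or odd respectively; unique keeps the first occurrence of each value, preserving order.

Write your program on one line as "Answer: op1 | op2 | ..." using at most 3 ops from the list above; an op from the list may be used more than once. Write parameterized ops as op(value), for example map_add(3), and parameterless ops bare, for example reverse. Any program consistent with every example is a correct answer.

filter_lt(7) | filter_even | len

Check, running the answer program on each example:
  [40, -7, 16, 20, -46, -45, 47, 4, 49, -36] -> [-7, -46, -45, 4, -36] -> [-46, 4, -36] -> 3
  [6, -43, -22, -26, -46, -47, -48, 10] -> [6, -43, -22, -26, -46, -47, -48] -> [6, -22, -26, -46, -48] -> 5
  [-15, -15, 31, 7, -29] -> [-15, -15, -29] -> [] -> 0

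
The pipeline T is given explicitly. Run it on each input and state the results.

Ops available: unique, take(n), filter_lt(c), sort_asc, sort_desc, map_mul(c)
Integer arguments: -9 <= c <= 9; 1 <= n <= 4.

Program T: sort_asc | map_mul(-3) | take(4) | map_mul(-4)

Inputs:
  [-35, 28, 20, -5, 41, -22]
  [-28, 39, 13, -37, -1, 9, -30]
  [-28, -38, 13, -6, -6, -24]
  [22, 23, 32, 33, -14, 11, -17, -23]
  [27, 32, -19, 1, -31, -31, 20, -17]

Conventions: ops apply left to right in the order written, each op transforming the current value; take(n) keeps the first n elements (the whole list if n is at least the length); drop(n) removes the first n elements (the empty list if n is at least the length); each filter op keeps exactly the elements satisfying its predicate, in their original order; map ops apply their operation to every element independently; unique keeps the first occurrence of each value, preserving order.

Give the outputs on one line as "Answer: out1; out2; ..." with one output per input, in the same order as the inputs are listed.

Execution, op by op:
  [-35, 28, 20, -5, 41, -22] -> [-35, -22, -5, 20, 28, 41] -> [105, 66, 15, -60, -84, -123] -> [105, 66, 15, -60] -> [-420, -264, -60, 240]
  [-28, 39, 13, -37, -1, 9, -30] -> [-37, -30, -28, -1, 9, 13, 39] -> [111, 90, 84, 3, -27, -39, -117] -> [111, 90, 84, 3] -> [-444, -360, -336, -12]
  [-28, -38, 13, -6, -6, -24] -> [-38, -28, -24, -6, -6, 13] -> [114, 84, 72, 18, 18, -39] -> [114, 84, 72, 18] -> [-456, -336, -288, -72]
  [22, 23, 32, 33, -14, 11, -17, -23] -> [-23, -17, -14, 11, 22, 23, 32, 33] -> [69, 51, 42, -33, -66, -69, -96, -99] -> [69, 51, 42, -33] -> [-276, -204, -168, 132]
  [27, 32, -19, 1, -31, -31, 20, -17] -> [-31, -31, -19, -17, 1, 20, 27, 32] -> [93, 93, 57, 51, -3, -60, -81, -96] -> [93, 93, 57, 51] -> [-372, -372, -228, -204]

[-420, -264, -60, 240]; [-444, -360, -336, -12]; [-456, -336, -288, -72]; [-276, -204, -168, 132]; [-372, -372, -228, -204]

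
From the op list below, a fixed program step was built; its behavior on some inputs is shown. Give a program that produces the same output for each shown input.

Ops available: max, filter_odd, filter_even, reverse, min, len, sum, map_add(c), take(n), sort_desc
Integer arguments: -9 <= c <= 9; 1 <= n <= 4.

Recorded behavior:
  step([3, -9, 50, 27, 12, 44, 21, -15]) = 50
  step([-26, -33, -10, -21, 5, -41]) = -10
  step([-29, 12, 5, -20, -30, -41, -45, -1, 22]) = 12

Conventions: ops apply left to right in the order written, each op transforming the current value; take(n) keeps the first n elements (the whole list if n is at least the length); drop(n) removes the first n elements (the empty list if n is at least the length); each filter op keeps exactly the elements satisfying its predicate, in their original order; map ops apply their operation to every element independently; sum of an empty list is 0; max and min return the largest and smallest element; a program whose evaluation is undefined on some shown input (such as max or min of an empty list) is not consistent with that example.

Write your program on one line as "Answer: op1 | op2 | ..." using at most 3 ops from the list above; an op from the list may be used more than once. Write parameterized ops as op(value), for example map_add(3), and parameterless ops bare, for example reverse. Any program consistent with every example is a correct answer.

take(4) | reverse | max

Check, running the answer program on each example:
  [3, -9, 50, 27, 12, 44, 21, -15] -> [3, -9, 50, 27] -> [27, 50, -9, 3] -> 50
  [-26, -33, -10, -21, 5, -41] -> [-26, -33, -10, -21] -> [-21, -10, -33, -26] -> -10
  [-29, 12, 5, -20, -30, -41, -45, -1, 22] -> [-29, 12, 5, -20] -> [-20, 5, 12, -29] -> 12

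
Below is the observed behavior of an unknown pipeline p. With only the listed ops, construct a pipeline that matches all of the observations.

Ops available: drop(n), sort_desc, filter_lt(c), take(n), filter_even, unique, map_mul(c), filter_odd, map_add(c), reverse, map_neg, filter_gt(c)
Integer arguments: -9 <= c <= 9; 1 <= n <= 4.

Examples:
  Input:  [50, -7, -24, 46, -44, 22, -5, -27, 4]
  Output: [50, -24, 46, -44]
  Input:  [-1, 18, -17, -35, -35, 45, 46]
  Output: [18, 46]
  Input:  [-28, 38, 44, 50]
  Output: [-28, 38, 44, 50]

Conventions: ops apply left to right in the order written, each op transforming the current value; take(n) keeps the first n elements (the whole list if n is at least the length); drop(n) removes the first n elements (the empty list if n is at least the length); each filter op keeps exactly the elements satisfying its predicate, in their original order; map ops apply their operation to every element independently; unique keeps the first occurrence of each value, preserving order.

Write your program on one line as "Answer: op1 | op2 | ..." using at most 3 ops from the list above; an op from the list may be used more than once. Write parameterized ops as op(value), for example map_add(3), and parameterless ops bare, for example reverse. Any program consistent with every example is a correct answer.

filter_even | take(4)

Check, running the answer program on each example:
  [50, -7, -24, 46, -44, 22, -5, -27, 4] -> [50, -24, 46, -44, 22, 4] -> [50, -24, 46, -44]
  [-1, 18, -17, -35, -35, 45, 46] -> [18, 46] -> [18, 46]
  [-28, 38, 44, 50] -> [-28, 38, 44, 50] -> [-28, 38, 44, 50]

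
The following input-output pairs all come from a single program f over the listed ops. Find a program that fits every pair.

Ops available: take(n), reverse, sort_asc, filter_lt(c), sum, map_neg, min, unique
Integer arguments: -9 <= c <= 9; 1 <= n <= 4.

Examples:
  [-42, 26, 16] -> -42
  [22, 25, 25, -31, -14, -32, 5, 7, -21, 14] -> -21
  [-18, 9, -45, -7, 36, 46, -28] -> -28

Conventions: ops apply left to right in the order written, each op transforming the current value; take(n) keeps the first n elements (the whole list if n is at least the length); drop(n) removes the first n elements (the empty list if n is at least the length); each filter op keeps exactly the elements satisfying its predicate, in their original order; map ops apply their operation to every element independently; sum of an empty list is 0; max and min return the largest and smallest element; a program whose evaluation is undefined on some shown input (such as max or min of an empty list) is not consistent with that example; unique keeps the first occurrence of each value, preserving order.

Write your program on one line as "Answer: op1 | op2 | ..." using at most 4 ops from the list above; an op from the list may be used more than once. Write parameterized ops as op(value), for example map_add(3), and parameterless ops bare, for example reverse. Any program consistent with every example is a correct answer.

reverse | take(4) | min

Check, running the answer program on each example:
  [-42, 26, 16] -> [16, 26, -42] -> [16, 26, -42] -> -42
  [22, 25, 25, -31, -14, -32, 5, 7, -21, 14] -> [14, -21, 7, 5, -32, -14, -31, 25, 25, 22] -> [14, -21, 7, 5] -> -21
  [-18, 9, -45, -7, 36, 46, -28] -> [-28, 46, 36, -7, -45, 9, -18] -> [-28, 46, 36, -7] -> -28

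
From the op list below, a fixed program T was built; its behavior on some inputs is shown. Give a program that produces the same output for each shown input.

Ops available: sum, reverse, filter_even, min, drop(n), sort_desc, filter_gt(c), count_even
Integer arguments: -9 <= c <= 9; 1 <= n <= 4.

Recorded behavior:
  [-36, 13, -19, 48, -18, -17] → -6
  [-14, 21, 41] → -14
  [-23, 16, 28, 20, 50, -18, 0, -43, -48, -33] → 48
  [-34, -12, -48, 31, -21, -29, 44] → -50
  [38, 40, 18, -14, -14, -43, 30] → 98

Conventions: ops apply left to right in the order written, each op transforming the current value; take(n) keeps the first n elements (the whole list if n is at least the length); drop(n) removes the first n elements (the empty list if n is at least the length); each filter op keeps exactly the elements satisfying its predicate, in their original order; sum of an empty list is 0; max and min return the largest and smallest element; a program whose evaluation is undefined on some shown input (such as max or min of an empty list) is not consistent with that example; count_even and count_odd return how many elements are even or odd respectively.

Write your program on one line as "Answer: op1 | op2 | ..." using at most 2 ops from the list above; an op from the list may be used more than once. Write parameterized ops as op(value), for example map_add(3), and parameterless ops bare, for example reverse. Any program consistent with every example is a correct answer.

filter_even | sum

Check, running the answer program on each example:
  [-36, 13, -19, 48, -18, -17] -> [-36, 48, -18] -> -6
  [-14, 21, 41] -> [-14] -> -14
  [-23, 16, 28, 20, 50, -18, 0, -43, -48, -33] -> [16, 28, 20, 50, -18, 0, -48] -> 48
  [-34, -12, -48, 31, -21, -29, 44] -> [-34, -12, -48, 44] -> -50
  [38, 40, 18, -14, -14, -43, 30] -> [38, 40, 18, -14, -14, 30] -> 98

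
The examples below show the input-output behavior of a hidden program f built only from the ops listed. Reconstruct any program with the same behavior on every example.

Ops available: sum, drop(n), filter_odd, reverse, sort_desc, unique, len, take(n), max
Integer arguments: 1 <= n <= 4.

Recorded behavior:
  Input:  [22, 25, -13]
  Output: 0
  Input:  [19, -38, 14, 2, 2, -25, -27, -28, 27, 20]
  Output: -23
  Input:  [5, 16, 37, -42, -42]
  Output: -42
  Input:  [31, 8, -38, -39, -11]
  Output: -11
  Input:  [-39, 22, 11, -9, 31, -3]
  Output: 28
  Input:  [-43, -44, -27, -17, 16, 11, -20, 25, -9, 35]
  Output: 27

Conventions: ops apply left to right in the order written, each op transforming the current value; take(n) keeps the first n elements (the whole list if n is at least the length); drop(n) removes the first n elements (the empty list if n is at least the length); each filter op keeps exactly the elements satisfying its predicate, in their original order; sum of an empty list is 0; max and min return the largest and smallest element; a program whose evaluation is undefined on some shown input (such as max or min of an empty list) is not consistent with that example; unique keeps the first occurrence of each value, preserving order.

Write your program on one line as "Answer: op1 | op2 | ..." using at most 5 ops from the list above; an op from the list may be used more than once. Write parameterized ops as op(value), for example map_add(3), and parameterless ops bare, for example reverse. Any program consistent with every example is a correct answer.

drop(4) | take(2) | reverse | sum

Check, running the answer program on each example:
  [22, 25, -13] -> [] -> [] -> [] -> 0
  [19, -38, 14, 2, 2, -25, -27, -28, 27, 20] -> [2, -25, -27, -28, 27, 20] -> [2, -25] -> [-25, 2] -> -23
  [5, 16, 37, -42, -42] -> [-42] -> [-42] -> [-42] -> -42
  [31, 8, -38, -39, -11] -> [-11] -> [-11] -> [-11] -> -11
  [-39, 22, 11, -9, 31, -3] -> [31, -3] -> [31, -3] -> [-3, 31] -> 28
  [-43, -44, -27, -17, 16, 11, -20, 25, -9, 35] -> [16, 11, -20, 25, -9, 35] -> [16, 11] -> [11, 16] -> 27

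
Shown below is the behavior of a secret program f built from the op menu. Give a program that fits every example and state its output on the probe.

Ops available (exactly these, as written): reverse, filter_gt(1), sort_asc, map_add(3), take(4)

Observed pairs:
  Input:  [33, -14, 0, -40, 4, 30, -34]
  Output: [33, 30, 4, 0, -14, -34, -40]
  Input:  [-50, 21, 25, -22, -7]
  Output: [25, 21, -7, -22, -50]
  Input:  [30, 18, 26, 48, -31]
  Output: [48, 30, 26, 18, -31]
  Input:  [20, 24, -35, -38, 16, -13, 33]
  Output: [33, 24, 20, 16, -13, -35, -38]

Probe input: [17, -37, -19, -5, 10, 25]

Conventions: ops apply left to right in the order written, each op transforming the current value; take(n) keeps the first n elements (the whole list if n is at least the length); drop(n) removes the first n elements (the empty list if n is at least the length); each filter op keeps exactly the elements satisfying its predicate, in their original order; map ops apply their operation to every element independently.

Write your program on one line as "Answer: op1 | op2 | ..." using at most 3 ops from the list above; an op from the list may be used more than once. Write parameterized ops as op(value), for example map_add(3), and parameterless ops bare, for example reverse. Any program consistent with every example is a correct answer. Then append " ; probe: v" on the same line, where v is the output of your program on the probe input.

sort_asc | reverse ; probe: [25, 17, 10, -5, -19, -37]

Check, running the answer program on each example:
  [33, -14, 0, -40, 4, 30, -34] -> [-40, -34, -14, 0, 4, 30, 33] -> [33, 30, 4, 0, -14, -34, -40]
  [-50, 21, 25, -22, -7] -> [-50, -22, -7, 21, 25] -> [25, 21, -7, -22, -50]
  [30, 18, 26, 48, -31] -> [-31, 18, 26, 30, 48] -> [48, 30, 26, 18, -31]
  [20, 24, -35, -38, 16, -13, 33] -> [-38, -35, -13, 16, 20, 24, 33] -> [33, 24, 20, 16, -13, -35, -38]
  probe: [17, -37, -19, -5, 10, 25] -> [-37, -19, -5, 10, 17, 25] -> [25, 17, 10, -5, -19, -37]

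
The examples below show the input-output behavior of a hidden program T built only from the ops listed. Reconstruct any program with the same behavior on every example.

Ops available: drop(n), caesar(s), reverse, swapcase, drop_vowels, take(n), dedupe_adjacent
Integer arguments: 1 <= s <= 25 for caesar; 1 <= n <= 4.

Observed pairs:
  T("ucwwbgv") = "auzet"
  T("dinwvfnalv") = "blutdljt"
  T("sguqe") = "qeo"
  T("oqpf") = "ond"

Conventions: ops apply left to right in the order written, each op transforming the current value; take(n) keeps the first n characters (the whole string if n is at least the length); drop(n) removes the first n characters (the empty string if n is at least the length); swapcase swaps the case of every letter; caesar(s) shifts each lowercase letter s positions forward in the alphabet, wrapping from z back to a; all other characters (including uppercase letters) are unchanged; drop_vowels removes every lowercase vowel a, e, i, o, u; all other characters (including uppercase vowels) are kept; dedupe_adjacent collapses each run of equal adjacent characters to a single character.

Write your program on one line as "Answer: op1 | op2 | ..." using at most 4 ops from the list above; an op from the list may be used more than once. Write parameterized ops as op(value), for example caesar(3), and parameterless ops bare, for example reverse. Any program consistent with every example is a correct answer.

drop_vowels | caesar(24) | dedupe_adjacent

Check, running the answer program on each example:
  "ucwwbgv" -> "cwwbgv" -> "auuzet" -> "auzet"
  "dinwvfnalv" -> "dnwvfnlv" -> "blutdljt" -> "blutdljt"
  "sguqe" -> "sgq" -> "qeo" -> "qeo"
  "oqpf" -> "qpf" -> "ond" -> "ond"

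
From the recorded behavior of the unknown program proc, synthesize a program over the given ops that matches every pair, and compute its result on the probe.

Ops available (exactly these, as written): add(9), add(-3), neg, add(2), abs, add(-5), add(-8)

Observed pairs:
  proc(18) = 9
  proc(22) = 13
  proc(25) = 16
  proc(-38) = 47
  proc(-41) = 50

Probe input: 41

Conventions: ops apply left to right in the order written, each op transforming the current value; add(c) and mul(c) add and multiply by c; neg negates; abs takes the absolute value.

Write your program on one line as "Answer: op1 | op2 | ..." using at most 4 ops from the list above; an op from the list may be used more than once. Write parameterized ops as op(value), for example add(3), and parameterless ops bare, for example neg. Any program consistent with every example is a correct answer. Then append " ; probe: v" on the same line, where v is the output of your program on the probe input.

neg | add(9) | abs ; probe: 32

Check, running the answer program on each example:
  18 -> -18 -> -9 -> 9
  22 -> -22 -> -13 -> 13
  25 -> -25 -> -16 -> 16
  -38 -> 38 -> 47 -> 47
  -41 -> 41 -> 50 -> 50
  probe: 41 -> -41 -> -32 -> 32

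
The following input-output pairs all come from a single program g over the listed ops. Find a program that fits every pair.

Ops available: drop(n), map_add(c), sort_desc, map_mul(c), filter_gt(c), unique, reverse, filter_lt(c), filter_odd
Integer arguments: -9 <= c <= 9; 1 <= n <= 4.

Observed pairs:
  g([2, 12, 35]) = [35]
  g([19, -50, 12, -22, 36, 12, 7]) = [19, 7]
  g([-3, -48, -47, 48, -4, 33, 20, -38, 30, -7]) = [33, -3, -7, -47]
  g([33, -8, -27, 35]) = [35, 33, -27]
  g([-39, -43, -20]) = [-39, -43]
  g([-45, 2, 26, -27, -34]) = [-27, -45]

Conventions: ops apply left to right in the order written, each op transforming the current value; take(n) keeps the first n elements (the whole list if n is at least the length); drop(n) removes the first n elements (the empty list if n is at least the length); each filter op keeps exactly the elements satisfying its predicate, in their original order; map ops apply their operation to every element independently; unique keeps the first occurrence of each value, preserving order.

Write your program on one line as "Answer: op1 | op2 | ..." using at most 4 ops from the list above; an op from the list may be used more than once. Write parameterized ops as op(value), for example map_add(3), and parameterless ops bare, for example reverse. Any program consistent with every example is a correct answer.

unique | sort_desc | filter_odd

Check, running the answer program on each example:
  [2, 12, 35] -> [2, 12, 35] -> [35, 12, 2] -> [35]
  [19, -50, 12, -22, 36, 12, 7] -> [19, -50, 12, -22, 36, 7] -> [36, 19, 12, 7, -22, -50] -> [19, 7]
  [-3, -48, -47, 48, -4, 33, 20, -38, 30, -7] -> [-3, -48, -47, 48, -4, 33, 20, -38, 30, -7] -> [48, 33, 30, 20, -3, -4, -7, -38, -47, -48] -> [33, -3, -7, -47]
  [33, -8, -27, 35] -> [33, -8, -27, 35] -> [35, 33, -8, -27] -> [35, 33, -27]
  [-39, -43, -20] -> [-39, -43, -20] -> [-20, -39, -43] -> [-39, -43]
  [-45, 2, 26, -27, -34] -> [-45, 2, 26, -27, -34] -> [26, 2, -27, -34, -45] -> [-27, -45]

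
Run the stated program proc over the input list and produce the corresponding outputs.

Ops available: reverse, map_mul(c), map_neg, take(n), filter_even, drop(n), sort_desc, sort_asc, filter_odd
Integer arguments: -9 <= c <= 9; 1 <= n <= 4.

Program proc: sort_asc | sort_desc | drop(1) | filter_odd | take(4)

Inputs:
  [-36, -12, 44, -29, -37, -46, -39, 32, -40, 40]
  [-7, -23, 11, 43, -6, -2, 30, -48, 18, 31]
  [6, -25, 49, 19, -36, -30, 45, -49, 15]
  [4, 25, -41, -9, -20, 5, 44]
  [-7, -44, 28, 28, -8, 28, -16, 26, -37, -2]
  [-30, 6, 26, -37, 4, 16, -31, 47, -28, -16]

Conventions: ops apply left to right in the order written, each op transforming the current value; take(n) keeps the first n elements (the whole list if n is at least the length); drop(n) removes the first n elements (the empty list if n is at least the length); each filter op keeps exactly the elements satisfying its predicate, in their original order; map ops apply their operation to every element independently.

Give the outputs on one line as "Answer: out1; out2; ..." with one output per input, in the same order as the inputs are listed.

Execution, op by op:
  [-36, -12, 44, -29, -37, -46, -39, 32, -40, 40] -> [-46, -40, -39, -37, -36, -29, -12, 32, 40, 44] -> [44, 40, 32, -12, -29, -36, -37, -39, -40, -46] -> [40, 32, -12, -29, -36, -37, -39, -40, -46] -> [-29, -37, -39] -> [-29, -37, -39]
  [-7, -23, 11, 43, -6, -2, 30, -48, 18, 31] -> [-48, -23, -7, -6, -2, 11, 18, 30, 31, 43] -> [43, 31, 30, 18, 11, -2, -6, -7, -23, -48] -> [31, 30, 18, 11, -2, -6, -7, -23, -48] -> [31, 11, -7, -23] -> [31, 11, -7, -23]
  [6, -25, 49, 19, -36, -30, 45, -49, 15] -> [-49, -36, -30, -25, 6, 15, 19, 45, 49] -> [49, 45, 19, 15, 6, -25, -30, -36, -49] -> [45, 19, 15, 6, -25, -30, -36, -49] -> [45, 19, 15, -25, -49] -> [45, 19, 15, -25]
  [4, 25, -41, -9, -20, 5, 44] -> [-41, -20, -9, 4, 5, 25, 44] -> [44, 25, 5, 4, -9, -20, -41] -> [25, 5, 4, -9, -20, -41] -> [25, 5, -9, -41] -> [25, 5, -9, -41]
  [-7, -44, 28, 28, -8, 28, -16, 26, -37, -2] -> [-44, -37, -16, -8, -7, -2, 26, 28, 28, 28] -> [28, 28, 28, 26, -2, -7, -8, -16, -37, -44] -> [28, 28, 26, -2, -7, -8, -16, -37, -44] -> [-7, -37] -> [-7, -37]
  [-30, 6, 26, -37, 4, 16, -31, 47, -28, -16] -> [-37, -31, -30, -28, -16, 4, 6, 16, 26, 47] -> [47, 26, 16, 6, 4, -16, -28, -30, -31, -37] -> [26, 16, 6, 4, -16, -28, -30, -31, -37] -> [-31, -37] -> [-31, -37]

[-29, -37, -39]; [31, 11, -7, -23]; [45, 19, 15, -25]; [25, 5, -9, -41]; [-7, -37]; [-31, -37]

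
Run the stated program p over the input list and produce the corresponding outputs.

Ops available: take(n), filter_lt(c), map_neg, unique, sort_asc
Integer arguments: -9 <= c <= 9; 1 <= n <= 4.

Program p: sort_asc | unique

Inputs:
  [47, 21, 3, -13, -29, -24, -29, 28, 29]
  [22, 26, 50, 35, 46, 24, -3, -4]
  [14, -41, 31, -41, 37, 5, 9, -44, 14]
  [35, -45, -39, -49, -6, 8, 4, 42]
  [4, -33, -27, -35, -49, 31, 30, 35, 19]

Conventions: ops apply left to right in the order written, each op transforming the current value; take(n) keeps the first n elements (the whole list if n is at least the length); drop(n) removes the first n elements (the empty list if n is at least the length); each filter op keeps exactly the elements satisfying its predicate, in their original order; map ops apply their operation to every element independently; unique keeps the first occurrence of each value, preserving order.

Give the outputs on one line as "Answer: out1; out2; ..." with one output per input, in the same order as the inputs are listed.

[-29, -24, -13, 3, 21, 28, 29, 47]; [-4, -3, 22, 24, 26, 35, 46, 50]; [-44, -41, 5, 9, 14, 31, 37]; [-49, -45, -39, -6, 4, 8, 35, 42]; [-49, -35, -33, -27, 4, 19, 30, 31, 35]

Execution, op by op:
  [47, 21, 3, -13, -29, -24, -29, 28, 29] -> [-29, -29, -24, -13, 3, 21, 28, 29, 47] -> [-29, -24, -13, 3, 21, 28, 29, 47]
  [22, 26, 50, 35, 46, 24, -3, -4] -> [-4, -3, 22, 24, 26, 35, 46, 50] -> [-4, -3, 22, 24, 26, 35, 46, 50]
  [14, -41, 31, -41, 37, 5, 9, -44, 14] -> [-44, -41, -41, 5, 9, 14, 14, 31, 37] -> [-44, -41, 5, 9, 14, 31, 37]
  [35, -45, -39, -49, -6, 8, 4, 42] -> [-49, -45, -39, -6, 4, 8, 35, 42] -> [-49, -45, -39, -6, 4, 8, 35, 42]
  [4, -33, -27, -35, -49, 31, 30, 35, 19] -> [-49, -35, -33, -27, 4, 19, 30, 31, 35] -> [-49, -35, -33, -27, 4, 19, 30, 31, 35]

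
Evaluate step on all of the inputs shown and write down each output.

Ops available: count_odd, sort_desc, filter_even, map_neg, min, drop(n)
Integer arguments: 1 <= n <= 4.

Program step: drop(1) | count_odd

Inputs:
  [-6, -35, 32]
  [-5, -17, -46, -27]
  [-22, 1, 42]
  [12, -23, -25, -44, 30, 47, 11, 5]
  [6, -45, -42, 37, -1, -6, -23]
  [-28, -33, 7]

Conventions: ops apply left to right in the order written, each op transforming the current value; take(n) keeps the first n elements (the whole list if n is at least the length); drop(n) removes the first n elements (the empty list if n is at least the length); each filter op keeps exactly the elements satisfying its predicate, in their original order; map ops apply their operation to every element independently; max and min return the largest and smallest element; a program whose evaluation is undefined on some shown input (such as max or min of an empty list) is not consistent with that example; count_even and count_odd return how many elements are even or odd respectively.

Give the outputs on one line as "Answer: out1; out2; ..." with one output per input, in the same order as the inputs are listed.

1; 2; 1; 5; 4; 2

Execution, op by op:
  [-6, -35, 32] -> [-35, 32] -> 1
  [-5, -17, -46, -27] -> [-17, -46, -27] -> 2
  [-22, 1, 42] -> [1, 42] -> 1
  [12, -23, -25, -44, 30, 47, 11, 5] -> [-23, -25, -44, 30, 47, 11, 5] -> 5
  [6, -45, -42, 37, -1, -6, -23] -> [-45, -42, 37, -1, -6, -23] -> 4
  [-28, -33, 7] -> [-33, 7] -> 2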